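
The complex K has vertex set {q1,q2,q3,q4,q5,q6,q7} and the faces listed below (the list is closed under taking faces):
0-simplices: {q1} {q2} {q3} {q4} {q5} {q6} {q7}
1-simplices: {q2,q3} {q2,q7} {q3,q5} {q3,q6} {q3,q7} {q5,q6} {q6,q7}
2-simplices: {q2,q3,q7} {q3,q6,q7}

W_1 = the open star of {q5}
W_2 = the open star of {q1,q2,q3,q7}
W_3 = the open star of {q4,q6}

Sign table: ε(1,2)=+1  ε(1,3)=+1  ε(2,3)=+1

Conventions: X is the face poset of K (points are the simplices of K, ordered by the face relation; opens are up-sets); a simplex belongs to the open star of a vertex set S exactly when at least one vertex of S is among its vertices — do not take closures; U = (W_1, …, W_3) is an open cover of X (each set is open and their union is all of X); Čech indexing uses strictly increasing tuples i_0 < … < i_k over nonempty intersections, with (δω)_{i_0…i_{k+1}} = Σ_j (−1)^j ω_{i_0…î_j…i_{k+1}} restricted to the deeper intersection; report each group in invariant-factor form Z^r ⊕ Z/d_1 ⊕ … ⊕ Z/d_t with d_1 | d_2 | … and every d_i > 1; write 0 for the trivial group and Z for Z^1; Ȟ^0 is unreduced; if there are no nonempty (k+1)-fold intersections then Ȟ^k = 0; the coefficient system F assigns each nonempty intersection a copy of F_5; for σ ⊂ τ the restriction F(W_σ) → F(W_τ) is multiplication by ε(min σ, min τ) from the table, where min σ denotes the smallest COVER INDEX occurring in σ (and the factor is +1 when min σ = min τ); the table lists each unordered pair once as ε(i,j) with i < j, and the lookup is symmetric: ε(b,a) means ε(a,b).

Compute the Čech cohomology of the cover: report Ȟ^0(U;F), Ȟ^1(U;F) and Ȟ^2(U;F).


nerve of the cover:
  W1={{q5},{q3,q5},{q5,q6}} W2={{q1},{q2},{q3},{q7},{q2,q3},{q2,q7},{q3,q5},{q3,q6},{q3,q7},{q6,q7},{q2,q3,q7},{q3,q6,q7}} W3={{q4},{q6},{q3,q6},{q5,q6},{q6,q7},{q3,q6,q7}}
  W12={{q3,q5}} W13={{q5,q6}} W23={{q3,q6},{q6,q7},{q3,q6,q7}}
C dims 3,3; δ0: rk_F5 2
Ȟ^0 = (3 − 2) − 0 = 1, so Ȟ^0 ≅ Z/5
Ȟ^1 = (3 − 0) − 2 = 1, so Ȟ^1 ≅ Z/5
Ȟ^2 = (0 − 0) − 0 = 0, so Ȟ^2 ≅ 0

Ȟ^0 = Z/5, Ȟ^1 = Z/5 and Ȟ^2 = 0


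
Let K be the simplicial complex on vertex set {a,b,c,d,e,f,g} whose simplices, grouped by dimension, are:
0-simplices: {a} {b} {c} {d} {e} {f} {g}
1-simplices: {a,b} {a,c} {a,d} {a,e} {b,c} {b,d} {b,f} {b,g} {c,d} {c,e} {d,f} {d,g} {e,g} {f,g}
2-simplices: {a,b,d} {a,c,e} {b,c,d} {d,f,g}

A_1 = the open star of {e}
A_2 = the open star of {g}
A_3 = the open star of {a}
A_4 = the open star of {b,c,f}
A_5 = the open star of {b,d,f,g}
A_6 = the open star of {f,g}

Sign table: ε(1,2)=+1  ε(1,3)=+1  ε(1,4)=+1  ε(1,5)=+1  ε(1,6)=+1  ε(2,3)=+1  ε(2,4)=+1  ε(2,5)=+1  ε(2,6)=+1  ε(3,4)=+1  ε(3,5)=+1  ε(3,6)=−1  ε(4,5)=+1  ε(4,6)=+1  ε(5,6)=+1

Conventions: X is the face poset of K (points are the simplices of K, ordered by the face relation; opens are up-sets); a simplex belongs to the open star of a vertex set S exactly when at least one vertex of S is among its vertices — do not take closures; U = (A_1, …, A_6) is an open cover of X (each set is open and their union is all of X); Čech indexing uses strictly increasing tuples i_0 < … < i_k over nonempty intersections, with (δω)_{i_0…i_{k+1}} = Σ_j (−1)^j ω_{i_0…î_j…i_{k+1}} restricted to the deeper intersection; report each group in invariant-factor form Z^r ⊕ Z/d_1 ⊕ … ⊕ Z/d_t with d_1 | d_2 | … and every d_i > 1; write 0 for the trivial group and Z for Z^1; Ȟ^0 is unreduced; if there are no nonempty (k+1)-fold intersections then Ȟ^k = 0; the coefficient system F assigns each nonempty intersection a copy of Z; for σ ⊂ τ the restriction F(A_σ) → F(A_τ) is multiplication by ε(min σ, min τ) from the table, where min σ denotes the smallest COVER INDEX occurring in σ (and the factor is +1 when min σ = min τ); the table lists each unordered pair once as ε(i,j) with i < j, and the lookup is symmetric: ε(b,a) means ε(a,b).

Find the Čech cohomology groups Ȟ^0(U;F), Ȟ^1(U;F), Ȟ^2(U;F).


cover nerve:
  A1={{e},{a,e},{c,e},{e,g},{a,c,e}} A2={{g},{b,g},{d,g},{e,g},{f,g},{d,f,g}} A3={{a},{a,b},{a,c},{a,d},{a,e},{a,b,d},{a,c,e}} A4={{b},{c},{f},{a,b},{a,c},{b,c},{b,d},{b,f},{b,g},{c,d},{c,e},{d,f},{f,g},{a,b,d},{a,c,e},{b,c,d},{d,f,g}} A5={{b},{d},{f},{g},{a,b},{a,d},{b,c},{b,d},{b,f},{b,g},{c,d},{d,f},{d,g},{e,g},{f,g},{a,b,d},{b,c,d},{d,f,g}} A6={{f},{g},{b,f},{b,g},{d,f},{d,g},{e,g},{f,g},{d,f,g}}
  A12={{e,g}} A13={{a,e},{a,c,e}} A14={{c,e},{a,c,e}} A15={{e,g}} A16={{e,g}} A24={{b,g},{f,g},{d,f,g}} A25={{g},{b,g},{d,g},{e,g},{f,g},{d,f,g}} A26={{g},{b,g},{d,g},{e,g},{f,g},{d,f,g}} A34={{a,b},{a,c},{a,b,d},{a,c,e}} A35={{a,b},{a,d},{a,b,d}} A45={{b},{f},{a,b},{b,c},{b,d},{b,f},{b,g},{c,d},{d,f},{f,g},{a,b,d},{b,c,d},{d,f,g}} A46={{f},{b,f},{b,g},{d,f},{f,g},{d,f,g}} A56={{f},{g},{b,f},{b,g},{d,f},{d,g},{e,g},{f,g},{d,f,g}}
  A125={{e,g}} A126={{e,g}} A134={{a,c,e}} A156={{e,g}} A245={{b,g},{f,g},{d,f,g}} A246={{b,g},{f,g},{d,f,g}} A256={{g},{b,g},{d,g},{e,g},{f,g},{d,f,g}} A345={{a,b},{a,b,d}} A456={{f},{b,f},{b,g},{d,f},{f,g},{d,f,g}}
  A1256={{e,g}} A2456={{b,g},{f,g},{d,f,g}}
C dims 6,13,9,2; δ0: rk 5, SNF 1^5; δ1: rk 7, SNF 1^7; δ2: rk 2, SNF 1^2
Ȟ^0: (6−5)−0=1 ⇒ Z
Ȟ^1: (13−7)−5=1 ⇒ Z
Ȟ^2: (9−2)−7=0 ⇒ 0

Ȟ^0(U;F) ≅ Z, Ȟ^1(U;F) ≅ Z, Ȟ^2(U;F) ≅ 0


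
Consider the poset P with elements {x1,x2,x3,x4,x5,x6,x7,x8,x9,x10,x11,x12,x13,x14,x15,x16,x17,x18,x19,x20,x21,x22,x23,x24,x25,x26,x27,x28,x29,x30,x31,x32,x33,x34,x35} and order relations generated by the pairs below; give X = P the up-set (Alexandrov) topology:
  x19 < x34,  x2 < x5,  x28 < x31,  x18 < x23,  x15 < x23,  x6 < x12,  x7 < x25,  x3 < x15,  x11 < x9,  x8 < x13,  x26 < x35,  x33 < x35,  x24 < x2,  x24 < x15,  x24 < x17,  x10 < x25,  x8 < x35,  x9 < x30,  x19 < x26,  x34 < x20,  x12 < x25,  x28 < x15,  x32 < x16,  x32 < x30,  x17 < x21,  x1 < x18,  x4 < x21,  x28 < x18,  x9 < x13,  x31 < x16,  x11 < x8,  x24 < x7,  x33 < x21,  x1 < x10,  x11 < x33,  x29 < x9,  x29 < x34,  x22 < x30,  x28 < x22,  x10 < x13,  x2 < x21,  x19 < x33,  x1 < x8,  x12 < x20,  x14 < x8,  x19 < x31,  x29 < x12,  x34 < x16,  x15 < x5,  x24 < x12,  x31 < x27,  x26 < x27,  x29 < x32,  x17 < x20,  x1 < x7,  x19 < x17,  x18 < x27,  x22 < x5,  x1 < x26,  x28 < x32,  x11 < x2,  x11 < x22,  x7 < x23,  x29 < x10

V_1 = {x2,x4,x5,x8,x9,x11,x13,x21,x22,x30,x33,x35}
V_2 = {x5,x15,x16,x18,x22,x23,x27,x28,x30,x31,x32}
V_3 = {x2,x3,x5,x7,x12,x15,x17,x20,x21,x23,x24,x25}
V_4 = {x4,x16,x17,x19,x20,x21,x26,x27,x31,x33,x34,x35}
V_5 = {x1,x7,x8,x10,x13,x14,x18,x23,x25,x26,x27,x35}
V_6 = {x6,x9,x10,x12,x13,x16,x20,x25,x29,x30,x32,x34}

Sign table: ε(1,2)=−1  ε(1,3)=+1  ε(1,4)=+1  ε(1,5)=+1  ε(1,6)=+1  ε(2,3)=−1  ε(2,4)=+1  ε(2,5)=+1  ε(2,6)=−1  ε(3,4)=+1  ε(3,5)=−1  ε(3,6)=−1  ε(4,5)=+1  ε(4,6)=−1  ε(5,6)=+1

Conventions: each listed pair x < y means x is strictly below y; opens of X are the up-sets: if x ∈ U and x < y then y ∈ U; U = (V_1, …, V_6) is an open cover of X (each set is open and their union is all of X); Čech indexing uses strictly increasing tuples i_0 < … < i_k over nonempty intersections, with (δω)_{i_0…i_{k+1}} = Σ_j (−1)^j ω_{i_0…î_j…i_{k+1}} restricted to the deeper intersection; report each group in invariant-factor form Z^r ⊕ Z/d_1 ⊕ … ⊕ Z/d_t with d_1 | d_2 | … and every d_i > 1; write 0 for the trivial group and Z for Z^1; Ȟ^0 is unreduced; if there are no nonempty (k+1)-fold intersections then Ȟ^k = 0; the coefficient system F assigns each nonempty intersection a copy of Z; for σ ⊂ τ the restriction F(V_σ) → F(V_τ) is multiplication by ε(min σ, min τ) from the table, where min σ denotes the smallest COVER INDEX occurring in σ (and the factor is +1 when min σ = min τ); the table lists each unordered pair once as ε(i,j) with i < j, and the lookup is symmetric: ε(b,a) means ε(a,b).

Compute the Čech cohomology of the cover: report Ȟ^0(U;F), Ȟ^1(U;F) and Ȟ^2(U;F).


nonempty intersections:
  V12={x5,x22,x30} V13={x2,x5,x21} V14={x4,x21,x33,x35} V15={x8,x13,x35} V16={x9,x13,x30} V23={x5,x15,x23} V24={x16,x27,x31} V25={x18,x23,x27} V26={x16,x30,x32} V34={x17,x20,x21} V35={x7,x23,x25} V36={x12,x20,x25} V45={x26,x27,x35} V46={x16,x20,x34} V56={x10,x13,x25}
  V123={x5} V126={x30} V134={x21} V145={x35} V156={x13} V235={x23} V245={x27} V246={x16} V346={x20} V356={x25}
C dims 6,15,10; δ0: rk 6, SNF 1^5·2; δ1: rk 9, SNF 1^9
Ȟ^0: (6−6)−0=0 ⇒ 0
Ȟ^1: (15−9)−6=0 plus torsion [2] ⇒ Z/2
Ȟ^2: (10−0)−9=1 ⇒ Z

Ȟ^0(U;F) ≅ 0, Ȟ^1(U;F) ≅ Z/2 and Ȟ^2(U;F) ≅ Z


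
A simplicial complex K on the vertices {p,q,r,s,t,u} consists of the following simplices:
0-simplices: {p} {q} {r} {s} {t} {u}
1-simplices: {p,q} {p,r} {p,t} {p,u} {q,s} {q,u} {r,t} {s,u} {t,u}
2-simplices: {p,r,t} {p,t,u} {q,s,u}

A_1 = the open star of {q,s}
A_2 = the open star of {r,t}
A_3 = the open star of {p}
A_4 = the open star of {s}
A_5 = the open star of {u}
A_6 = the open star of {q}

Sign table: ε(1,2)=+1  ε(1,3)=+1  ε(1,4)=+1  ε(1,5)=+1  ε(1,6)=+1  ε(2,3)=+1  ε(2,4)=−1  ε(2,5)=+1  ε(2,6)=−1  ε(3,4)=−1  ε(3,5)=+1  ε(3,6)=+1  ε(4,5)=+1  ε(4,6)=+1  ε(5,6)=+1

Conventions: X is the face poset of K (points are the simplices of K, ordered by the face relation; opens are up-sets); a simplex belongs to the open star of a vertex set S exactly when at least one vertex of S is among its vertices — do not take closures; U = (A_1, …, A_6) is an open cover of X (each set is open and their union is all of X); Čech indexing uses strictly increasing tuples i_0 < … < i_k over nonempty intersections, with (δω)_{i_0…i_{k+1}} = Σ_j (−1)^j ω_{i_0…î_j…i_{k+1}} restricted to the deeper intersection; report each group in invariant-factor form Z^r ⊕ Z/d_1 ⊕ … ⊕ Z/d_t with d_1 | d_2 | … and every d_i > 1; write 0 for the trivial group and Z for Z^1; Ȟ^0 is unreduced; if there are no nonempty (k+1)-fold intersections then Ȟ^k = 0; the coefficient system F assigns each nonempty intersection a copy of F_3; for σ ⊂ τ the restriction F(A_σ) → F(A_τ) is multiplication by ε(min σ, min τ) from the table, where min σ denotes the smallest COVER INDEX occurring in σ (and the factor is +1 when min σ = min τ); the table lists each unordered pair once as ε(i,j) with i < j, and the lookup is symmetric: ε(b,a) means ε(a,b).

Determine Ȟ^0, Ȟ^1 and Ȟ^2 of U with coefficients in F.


Ȟ^0 = Z/3; Ȟ^1 = Z/3; Ȟ^2 = 0

nerve simplices:
  A1={{q},{s},{p,q},{q,s},{q,u},{s,u},{q,s,u}} A2={{r},{t},{p,r},{p,t},{r,t},{t,u},{p,r,t},{p,t,u}} A3={{p},{p,q},{p,r},{p,t},{p,u},{p,r,t},{p,t,u}} A4={{s},{q,s},{s,u},{q,s,u}} A5={{u},{p,u},{q,u},{s,u},{t,u},{p,t,u},{q,s,u}} A6={{q},{p,q},{q,s},{q,u},{q,s,u}}
  A13={{p,q}} A14={{s},{q,s},{s,u},{q,s,u}} A15={{q,u},{s,u},{q,s,u}} A16={{q},{p,q},{q,s},{q,u},{q,s,u}} A23={{p,r},{p,t},{p,r,t},{p,t,u}} A25={{t,u},{p,t,u}} A35={{p,u},{p,t,u}} A36={{p,q}} A45={{s,u},{q,s,u}} A46={{q,s},{q,s,u}} A56={{q,u},{q,s,u}}
  A136={{p,q}} A145={{s,u},{q,s,u}} A146={{q,s},{q,s,u}} A156={{q,u},{q,s,u}} A235={{p,t,u}} A456={{q,s,u}}
  A1456={{q,s,u}}
C dims 6,11,6,1; δ0: rk_F3 5; δ1: rk_F3 5; δ2: rk_F3 1
degree 0: 6−5−0 = 1 → Ȟ^0 ≅ Z/3
degree 1: 11−5−5 = 1 → Ȟ^1 ≅ Z/3
degree 2: 6−1−5 = 0 → Ȟ^2 ≅ 0


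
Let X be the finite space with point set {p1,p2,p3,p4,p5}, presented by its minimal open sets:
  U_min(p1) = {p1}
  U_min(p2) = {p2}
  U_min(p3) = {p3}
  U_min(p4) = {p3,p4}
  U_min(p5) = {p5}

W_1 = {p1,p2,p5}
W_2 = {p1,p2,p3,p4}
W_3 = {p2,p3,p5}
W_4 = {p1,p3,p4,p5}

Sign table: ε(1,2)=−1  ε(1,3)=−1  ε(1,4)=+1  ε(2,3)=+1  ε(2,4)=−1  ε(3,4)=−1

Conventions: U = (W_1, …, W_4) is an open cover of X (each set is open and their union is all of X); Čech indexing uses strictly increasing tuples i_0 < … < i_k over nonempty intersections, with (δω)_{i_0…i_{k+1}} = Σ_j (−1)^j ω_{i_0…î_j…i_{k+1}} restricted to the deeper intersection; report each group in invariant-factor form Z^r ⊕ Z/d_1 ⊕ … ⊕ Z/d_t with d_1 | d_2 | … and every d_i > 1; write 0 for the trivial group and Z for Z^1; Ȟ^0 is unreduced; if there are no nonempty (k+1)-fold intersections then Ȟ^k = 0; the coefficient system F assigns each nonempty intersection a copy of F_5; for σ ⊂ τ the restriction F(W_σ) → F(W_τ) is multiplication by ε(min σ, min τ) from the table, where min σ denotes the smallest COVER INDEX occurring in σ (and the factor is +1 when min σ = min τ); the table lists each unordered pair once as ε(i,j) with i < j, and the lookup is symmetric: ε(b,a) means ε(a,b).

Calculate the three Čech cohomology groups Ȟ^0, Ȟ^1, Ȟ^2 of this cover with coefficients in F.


nerve of the cover:
  W12={p1,p2} W13={p2,p5} W14={p1,p5} W23={p2,p3} W24={p1,p3,p4} W34={p3,p5}
  W123={p2} W124={p1} W134={p5} W234={p3}
C dims 4,6,4; δ0: rk_F5 3; δ1: rk_F5 3
Ȟ^0 = (4 − 3) − 0 = 1, so Ȟ^0 ≅ Z/5
Ȟ^1 = (6 − 3) − 3 = 0, so Ȟ^1 ≅ 0
Ȟ^2 = (4 − 0) − 3 = 1, so Ȟ^2 ≅ Z/5

Ȟ^0 = Z/5,  Ȟ^1 = 0,  Ȟ^2 = Z/5


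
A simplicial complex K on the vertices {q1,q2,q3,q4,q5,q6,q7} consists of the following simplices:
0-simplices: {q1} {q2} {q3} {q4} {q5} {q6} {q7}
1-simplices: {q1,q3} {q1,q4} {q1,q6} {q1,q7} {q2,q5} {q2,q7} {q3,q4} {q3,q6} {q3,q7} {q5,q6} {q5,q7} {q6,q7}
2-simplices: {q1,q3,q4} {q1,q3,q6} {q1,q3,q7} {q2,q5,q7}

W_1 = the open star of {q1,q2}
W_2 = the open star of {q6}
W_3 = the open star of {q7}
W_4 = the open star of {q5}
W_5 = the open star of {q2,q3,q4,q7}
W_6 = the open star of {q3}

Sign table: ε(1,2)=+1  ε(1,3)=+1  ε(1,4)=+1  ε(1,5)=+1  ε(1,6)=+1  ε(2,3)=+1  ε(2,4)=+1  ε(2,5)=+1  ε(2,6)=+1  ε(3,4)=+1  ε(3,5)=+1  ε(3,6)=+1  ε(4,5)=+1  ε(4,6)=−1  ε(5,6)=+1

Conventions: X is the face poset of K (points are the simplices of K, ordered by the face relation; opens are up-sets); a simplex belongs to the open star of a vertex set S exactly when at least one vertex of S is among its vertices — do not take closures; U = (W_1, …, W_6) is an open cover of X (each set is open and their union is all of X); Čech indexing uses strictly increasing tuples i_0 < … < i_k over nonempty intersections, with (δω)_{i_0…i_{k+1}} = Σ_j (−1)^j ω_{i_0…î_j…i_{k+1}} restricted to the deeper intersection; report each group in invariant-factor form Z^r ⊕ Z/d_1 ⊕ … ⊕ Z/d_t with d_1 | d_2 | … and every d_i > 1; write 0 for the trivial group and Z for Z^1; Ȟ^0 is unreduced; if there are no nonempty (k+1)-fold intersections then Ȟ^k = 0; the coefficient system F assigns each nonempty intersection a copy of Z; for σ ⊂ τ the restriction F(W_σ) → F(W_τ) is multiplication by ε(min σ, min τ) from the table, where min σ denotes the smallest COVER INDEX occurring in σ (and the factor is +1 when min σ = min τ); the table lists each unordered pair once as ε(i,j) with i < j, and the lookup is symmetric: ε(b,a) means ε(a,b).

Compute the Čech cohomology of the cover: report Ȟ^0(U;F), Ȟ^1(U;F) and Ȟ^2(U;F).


nonempty overlaps:
  W1={{q1},{q2},{q1,q3},{q1,q4},{q1,q6},{q1,q7},{q2,q5},{q2,q7},{q1,q3,q4},{q1,q3,q6},{q1,q3,q7},{q2,q5,q7}} W2={{q6},{q1,q6},{q3,q6},{q5,q6},{q6,q7},{q1,q3,q6}} W3={{q7},{q1,q7},{q2,q7},{q3,q7},{q5,q7},{q6,q7},{q1,q3,q7},{q2,q5,q7}} W4={{q5},{q2,q5},{q5,q6},{q5,q7},{q2,q5,q7}} W5={{q2},{q3},{q4},{q7},{q1,q3},{q1,q4},{q1,q7},{q2,q5},{q2,q7},{q3,q4},{q3,q6},{q3,q7},{q5,q7},{q6,q7},{q1,q3,q4},{q1,q3,q6},{q1,q3,q7},{q2,q5,q7}} W6={{q3},{q1,q3},{q3,q4},{q3,q6},{q3,q7},{q1,q3,q4},{q1,q3,q6},{q1,q3,q7}}
  W12={{q1,q6},{q1,q3,q6}} W13={{q1,q7},{q2,q7},{q1,q3,q7},{q2,q5,q7}} W14={{q2,q5},{q2,q5,q7}} W15={{q2},{q1,q3},{q1,q4},{q1,q7},{q2,q5},{q2,q7},{q1,q3,q4},{q1,q3,q6},{q1,q3,q7},{q2,q5,q7}} W16={{q1,q3},{q1,q3,q4},{q1,q3,q6},{q1,q3,q7}} W23={{q6,q7}} W24={{q5,q6}} W25={{q3,q6},{q6,q7},{q1,q3,q6}} W26={{q3,q6},{q1,q3,q6}} W34={{q5,q7},{q2,q5,q7}} W35={{q7},{q1,q7},{q2,q7},{q3,q7},{q5,q7},{q6,q7},{q1,q3,q7},{q2,q5,q7}} W36={{q3,q7},{q1,q3,q7}} W45={{q2,q5},{q5,q7},{q2,q5,q7}} W56={{q3},{q1,q3},{q3,q4},{q3,q6},{q3,q7},{q1,q3,q4},{q1,q3,q6},{q1,q3,q7}}
  W125={{q1,q3,q6}} W126={{q1,q3,q6}} W134={{q2,q5,q7}} W135={{q1,q7},{q2,q7},{q1,q3,q7},{q2,q5,q7}} W136={{q1,q3,q7}} W145={{q2,q5},{q2,q5,q7}} W156={{q1,q3},{q1,q3,q4},{q1,q3,q6},{q1,q3,q7}} W235={{q6,q7}} W256={{q3,q6},{q1,q3,q6}} W345={{q5,q7},{q2,q5,q7}} W356={{q3,q7},{q1,q3,q7}}
  W1256={{q1,q3,q6}} W1345={{q2,q5,q7}} W1356={{q1,q3,q7}}
C dims 6,14,11,3; δ0: rk 5, SNF 1^5; δ1: rk 8, SNF 1^8; δ2: rk 3, SNF 1^3
degree 0: 6−5−0 = 1 → Ȟ^0 ≅ Z
degree 1: 14−8−5 = 1 → Ȟ^1 ≅ Z
degree 2: 11−3−8 = 0 → Ȟ^2 ≅ 0

Ȟ^0 ≅ Z; Ȟ^1 ≅ Z; Ȟ^2 ≅ 0


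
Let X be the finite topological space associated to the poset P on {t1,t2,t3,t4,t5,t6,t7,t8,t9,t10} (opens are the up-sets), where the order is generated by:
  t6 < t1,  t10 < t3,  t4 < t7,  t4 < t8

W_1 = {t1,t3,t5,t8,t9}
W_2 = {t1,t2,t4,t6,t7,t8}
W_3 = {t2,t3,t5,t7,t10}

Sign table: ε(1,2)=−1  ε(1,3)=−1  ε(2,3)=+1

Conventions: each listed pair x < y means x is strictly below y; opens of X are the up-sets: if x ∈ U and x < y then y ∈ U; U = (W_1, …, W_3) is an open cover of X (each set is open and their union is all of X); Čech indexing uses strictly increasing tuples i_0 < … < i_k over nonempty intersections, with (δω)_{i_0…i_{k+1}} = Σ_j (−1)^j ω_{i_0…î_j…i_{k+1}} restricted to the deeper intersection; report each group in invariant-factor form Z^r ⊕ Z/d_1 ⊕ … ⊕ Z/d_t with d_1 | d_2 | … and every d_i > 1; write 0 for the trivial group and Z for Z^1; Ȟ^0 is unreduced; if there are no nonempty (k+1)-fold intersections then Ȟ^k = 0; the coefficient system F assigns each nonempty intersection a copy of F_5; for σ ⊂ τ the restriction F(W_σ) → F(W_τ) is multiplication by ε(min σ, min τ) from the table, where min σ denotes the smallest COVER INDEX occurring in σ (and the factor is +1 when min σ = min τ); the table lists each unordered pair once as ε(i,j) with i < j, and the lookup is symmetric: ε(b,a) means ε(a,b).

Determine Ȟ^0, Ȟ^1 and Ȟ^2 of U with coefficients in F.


Ȟ^0 ≅ Z/5; Ȟ^1 ≅ Z/5; Ȟ^2 ≅ 0

nonempty intersections:
  W12={t1,t8} W13={t3,t5} W23={t2,t7}
C dims 3,3; δ0: rk_F5 2
Ȟ^0: (3−2)−0=1 ⇒ Z/5
Ȟ^1: (3−0)−2=1 ⇒ Z/5
Ȟ^2: (0−0)−0=0 ⇒ 0


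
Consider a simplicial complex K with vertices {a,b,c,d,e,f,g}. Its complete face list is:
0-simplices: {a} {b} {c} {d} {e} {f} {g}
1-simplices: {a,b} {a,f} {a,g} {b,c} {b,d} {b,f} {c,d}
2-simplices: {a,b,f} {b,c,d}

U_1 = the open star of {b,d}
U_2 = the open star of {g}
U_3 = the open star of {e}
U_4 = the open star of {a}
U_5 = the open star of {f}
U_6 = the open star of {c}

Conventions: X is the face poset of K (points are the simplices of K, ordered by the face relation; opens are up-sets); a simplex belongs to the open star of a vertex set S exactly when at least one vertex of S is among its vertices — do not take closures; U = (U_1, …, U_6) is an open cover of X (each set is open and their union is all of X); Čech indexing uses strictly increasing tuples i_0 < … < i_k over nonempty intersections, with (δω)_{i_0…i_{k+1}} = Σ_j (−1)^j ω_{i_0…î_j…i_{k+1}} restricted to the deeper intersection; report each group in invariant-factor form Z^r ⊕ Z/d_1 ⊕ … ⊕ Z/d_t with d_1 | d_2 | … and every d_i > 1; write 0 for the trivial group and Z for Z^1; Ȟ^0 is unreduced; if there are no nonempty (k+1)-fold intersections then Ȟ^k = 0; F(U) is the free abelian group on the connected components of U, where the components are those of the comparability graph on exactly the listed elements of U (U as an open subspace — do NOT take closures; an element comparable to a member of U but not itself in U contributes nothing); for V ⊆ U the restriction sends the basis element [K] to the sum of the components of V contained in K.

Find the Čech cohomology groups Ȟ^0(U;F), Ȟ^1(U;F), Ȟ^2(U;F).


intersection data:
  U1={{b},{d},{a,b},{b,c},{b,d},{b,f},{c,d},{a,b,f},{b,c,d}} U2={{g},{a,g}} U3={{e}} U4={{a},{a,b},{a,f},{a,g},{a,b,f}} U5={{f},{a,f},{b,f},{a,b,f}} U6={{c},{b,c},{c,d},{b,c,d}}
  U14={{a,b},{a,b,f}} U15={{b,f},{a,b,f}} U16={{b,c},{c,d},{b,c,d}} U24={{a,g}} U45={{a,f},{a,b,f}}
  U145={{a,b,f}}
components per intersection:
  U1: {{b},{d},{a,b},{b,c},{b,d},{b,f},{c,d},{a,b,f},{b,c,d}}
  U2: {{g},{a,g}}
  U3: {{e}}
  U4: {{a},{a,b},{a,f},{a,g},{a,b,f}}
  U5: {{f},{a,f},{b,f},{a,b,f}}
  U6: {{c},{b,c},{c,d},{b,c,d}}
  U14: {{a,b},{a,b,f}}
  U15: {{b,f},{a,b,f}}
  U16: {{b,c},{c,d},{b,c,d}}
  U24: {{a,g}}
  U45: {{a,f},{a,b,f}}
  U145: {{a,b,f}}
C dims 6,5,1; δ0: rk 4, SNF 1^4; δ1: rk 1, SNF 1^1
Ȟ^0 = (6 − 4) − 0 = 2, so Ȟ^0 ≅ Z^2
Ȟ^1 = (5 − 1) − 4 = 0, so Ȟ^1 ≅ 0
Ȟ^2 = (1 − 0) − 1 = 0, so Ȟ^2 ≅ 0

Ȟ^0(U;F) ≅ Z^2,  Ȟ^1(U;F) ≅ 0,  Ȟ^2(U;F) ≅ 0


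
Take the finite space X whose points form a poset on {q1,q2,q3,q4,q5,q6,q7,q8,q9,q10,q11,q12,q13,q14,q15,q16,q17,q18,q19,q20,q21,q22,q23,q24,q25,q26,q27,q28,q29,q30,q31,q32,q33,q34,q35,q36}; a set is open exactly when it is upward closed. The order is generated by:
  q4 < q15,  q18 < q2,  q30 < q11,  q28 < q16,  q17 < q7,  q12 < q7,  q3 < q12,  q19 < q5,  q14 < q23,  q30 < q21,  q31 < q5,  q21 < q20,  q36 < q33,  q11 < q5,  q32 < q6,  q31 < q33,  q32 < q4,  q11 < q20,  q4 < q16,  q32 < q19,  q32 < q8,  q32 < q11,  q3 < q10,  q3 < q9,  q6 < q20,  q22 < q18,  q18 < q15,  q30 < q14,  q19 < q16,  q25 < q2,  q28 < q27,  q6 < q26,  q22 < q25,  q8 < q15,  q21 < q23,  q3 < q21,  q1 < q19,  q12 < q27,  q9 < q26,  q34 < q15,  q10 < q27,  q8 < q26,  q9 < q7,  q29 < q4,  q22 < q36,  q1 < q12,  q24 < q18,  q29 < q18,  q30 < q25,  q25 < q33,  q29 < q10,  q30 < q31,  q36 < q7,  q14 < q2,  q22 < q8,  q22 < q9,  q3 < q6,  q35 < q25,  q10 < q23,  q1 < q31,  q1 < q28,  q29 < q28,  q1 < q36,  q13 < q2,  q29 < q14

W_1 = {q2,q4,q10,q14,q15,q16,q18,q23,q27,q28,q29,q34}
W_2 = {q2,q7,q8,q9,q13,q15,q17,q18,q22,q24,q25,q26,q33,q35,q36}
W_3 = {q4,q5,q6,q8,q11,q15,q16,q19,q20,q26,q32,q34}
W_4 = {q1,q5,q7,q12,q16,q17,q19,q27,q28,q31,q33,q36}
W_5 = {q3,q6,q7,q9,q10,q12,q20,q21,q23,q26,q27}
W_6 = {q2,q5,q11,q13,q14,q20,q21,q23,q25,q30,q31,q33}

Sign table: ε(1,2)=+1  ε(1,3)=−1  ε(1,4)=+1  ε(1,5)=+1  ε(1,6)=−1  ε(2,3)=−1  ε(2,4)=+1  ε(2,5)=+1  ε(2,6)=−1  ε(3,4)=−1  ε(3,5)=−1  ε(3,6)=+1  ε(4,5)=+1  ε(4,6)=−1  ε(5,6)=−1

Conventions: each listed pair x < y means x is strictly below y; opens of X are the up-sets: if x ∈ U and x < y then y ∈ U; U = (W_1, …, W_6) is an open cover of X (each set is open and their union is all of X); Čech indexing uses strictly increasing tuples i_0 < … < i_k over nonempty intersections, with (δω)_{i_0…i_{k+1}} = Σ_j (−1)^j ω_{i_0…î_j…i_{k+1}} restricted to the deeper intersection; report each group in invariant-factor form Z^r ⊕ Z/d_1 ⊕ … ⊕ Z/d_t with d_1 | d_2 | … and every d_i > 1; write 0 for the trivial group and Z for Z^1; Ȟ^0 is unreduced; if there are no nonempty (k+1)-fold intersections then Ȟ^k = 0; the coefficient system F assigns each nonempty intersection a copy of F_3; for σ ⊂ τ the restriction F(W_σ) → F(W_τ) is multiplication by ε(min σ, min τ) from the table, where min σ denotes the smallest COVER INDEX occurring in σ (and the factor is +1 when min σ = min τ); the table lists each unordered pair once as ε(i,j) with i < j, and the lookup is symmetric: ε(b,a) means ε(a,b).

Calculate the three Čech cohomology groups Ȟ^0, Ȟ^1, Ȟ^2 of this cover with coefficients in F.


Ȟ^0(U;F) ≅ Z/3, Ȟ^1(U;F) ≅ 0, Ȟ^2(U;F) ≅ 0

nerve of the cover:
  W12={q2,q15,q18} W13={q4,q15,q16,q34} W14={q16,q27,q28} W15={q10,q23,q27} W16={q2,q14,q23} W23={q8,q15,q26} W24={q7,q17,q33,q36} W25={q7,q9,q26} W26={q2,q13,q25,q33} W34={q5,q16,q19} W35={q6,q20,q26} W36={q5,q11,q20} W45={q7,q12,q27} W46={q5,q31,q33} W56={q20,q21,q23}
  W123={q15} W126={q2} W134={q16} W145={q27} W156={q23} W235={q26} W245={q7} W246={q33} W346={q5} W356={q20}
C dims 6,15,10; δ0: rk_F3 5; δ1: rk_F3 10
Ȟ^0 = (6 − 5) − 0 = 1, so Ȟ^0 ≅ Z/3
Ȟ^1 = (15 − 10) − 5 = 0, so Ȟ^1 ≅ 0
Ȟ^2 = (10 − 0) − 10 = 0, so Ȟ^2 ≅ 0


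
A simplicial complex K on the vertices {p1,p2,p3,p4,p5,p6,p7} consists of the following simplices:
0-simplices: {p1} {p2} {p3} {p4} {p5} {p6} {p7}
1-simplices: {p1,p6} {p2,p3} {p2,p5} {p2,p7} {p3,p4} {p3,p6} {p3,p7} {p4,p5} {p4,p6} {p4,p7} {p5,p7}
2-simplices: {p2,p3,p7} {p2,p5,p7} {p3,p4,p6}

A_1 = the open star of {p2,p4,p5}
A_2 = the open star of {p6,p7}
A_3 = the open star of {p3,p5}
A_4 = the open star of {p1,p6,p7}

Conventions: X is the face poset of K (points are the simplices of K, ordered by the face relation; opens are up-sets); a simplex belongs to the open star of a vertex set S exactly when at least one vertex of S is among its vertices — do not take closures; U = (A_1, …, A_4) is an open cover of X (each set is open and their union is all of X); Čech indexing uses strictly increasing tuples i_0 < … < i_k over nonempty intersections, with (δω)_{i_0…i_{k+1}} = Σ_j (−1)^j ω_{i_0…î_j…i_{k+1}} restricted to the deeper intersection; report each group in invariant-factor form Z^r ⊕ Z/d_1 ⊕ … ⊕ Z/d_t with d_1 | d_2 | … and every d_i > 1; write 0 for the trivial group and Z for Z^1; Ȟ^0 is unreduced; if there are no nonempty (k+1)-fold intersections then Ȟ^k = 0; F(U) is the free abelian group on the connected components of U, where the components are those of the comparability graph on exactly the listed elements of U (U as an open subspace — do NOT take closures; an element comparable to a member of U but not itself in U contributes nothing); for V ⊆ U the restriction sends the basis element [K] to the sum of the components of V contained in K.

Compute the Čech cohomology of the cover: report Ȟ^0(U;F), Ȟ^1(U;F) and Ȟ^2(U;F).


Ȟ^0(U;F) ≅ Z; Ȟ^1(U;F) ≅ Z^2; Ȟ^2(U;F) ≅ 0

nonempty intersections:
  A1={{p2},{p4},{p5},{p2,p3},{p2,p5},{p2,p7},{p3,p4},{p4,p5},{p4,p6},{p4,p7},{p5,p7},{p2,p3,p7},{p2,p5,p7},{p3,p4,p6}} A2={{p6},{p7},{p1,p6},{p2,p7},{p3,p6},{p3,p7},{p4,p6},{p4,p7},{p5,p7},{p2,p3,p7},{p2,p5,p7},{p3,p4,p6}} A3={{p3},{p5},{p2,p3},{p2,p5},{p3,p4},{p3,p6},{p3,p7},{p4,p5},{p5,p7},{p2,p3,p7},{p2,p5,p7},{p3,p4,p6}} A4={{p1},{p6},{p7},{p1,p6},{p2,p7},{p3,p6},{p3,p7},{p4,p6},{p4,p7},{p5,p7},{p2,p3,p7},{p2,p5,p7},{p3,p4,p6}}
  A12={{p2,p7},{p4,p6},{p4,p7},{p5,p7},{p2,p3,p7},{p2,p5,p7},{p3,p4,p6}} A13={{p5},{p2,p3},{p2,p5},{p3,p4},{p4,p5},{p5,p7},{p2,p3,p7},{p2,p5,p7},{p3,p4,p6}} A14={{p2,p7},{p4,p6},{p4,p7},{p5,p7},{p2,p3,p7},{p2,p5,p7},{p3,p4,p6}} A23={{p3,p6},{p3,p7},{p5,p7},{p2,p3,p7},{p2,p5,p7},{p3,p4,p6}} A24={{p6},{p7},{p1,p6},{p2,p7},{p3,p6},{p3,p7},{p4,p6},{p4,p7},{p5,p7},{p2,p3,p7},{p2,p5,p7},{p3,p4,p6}} A34={{p3,p6},{p3,p7},{p5,p7},{p2,p3,p7},{p2,p5,p7},{p3,p4,p6}}
  A123={{p5,p7},{p2,p3,p7},{p2,p5,p7},{p3,p4,p6}} A124={{p2,p7},{p4,p6},{p4,p7},{p5,p7},{p2,p3,p7},{p2,p5,p7},{p3,p4,p6}} A134={{p5,p7},{p2,p3,p7},{p2,p5,p7},{p3,p4,p6}} A234={{p3,p6},{p3,p7},{p5,p7},{p2,p3,p7},{p2,p5,p7},{p3,p4,p6}}
  A1234={{p5,p7},{p2,p3,p7},{p2,p5,p7},{p3,p4,p6}}
components per intersection:
  A1: {{p2},{p4},{p5},{p2,p3},{p2,p5},{p2,p7},{p3,p4},{p4,p5},{p4,p6},{p4,p7},{p5,p7},{p2,p3,p7},{p2,p5,p7},{p3,p4,p6}}
  A2: {{p6},{p1,p6},{p3,p6},{p4,p6},{p3,p4,p6}} {{p7},{p2,p7},{p3,p7},{p4,p7},{p5,p7},{p2,p3,p7},{p2,p5,p7}}
  A3: {{p3},{p2,p3},{p3,p4},{p3,p6},{p3,p7},{p2,p3,p7},{p3,p4,p6}} {{p5},{p2,p5},{p4,p5},{p5,p7},{p2,p5,p7}}
  A4: {{p1},{p6},{p1,p6},{p3,p6},{p4,p6},{p3,p4,p6}} {{p7},{p2,p7},{p3,p7},{p4,p7},{p5,p7},{p2,p3,p7},{p2,p5,p7}}
  A12: {{p2,p7},{p5,p7},{p2,p3,p7},{p2,p5,p7}} {{p4,p6},{p3,p4,p6}} {{p4,p7}}
  A13: {{p5},{p2,p5},{p4,p5},{p5,p7},{p2,p5,p7}} {{p2,p3},{p2,p3,p7}} {{p3,p4},{p3,p4,p6}}
  A14: {{p2,p7},{p5,p7},{p2,p3,p7},{p2,p5,p7}} {{p4,p6},{p3,p4,p6}} {{p4,p7}}
  A23: {{p3,p6},{p3,p4,p6}} {{p3,p7},{p2,p3,p7}} {{p5,p7},{p2,p5,p7}}
  A24: {{p6},{p1,p6},{p3,p6},{p4,p6},{p3,p4,p6}} {{p7},{p2,p7},{p3,p7},{p4,p7},{p5,p7},{p2,p3,p7},{p2,p5,p7}}
  A34: {{p3,p6},{p3,p4,p6}} {{p3,p7},{p2,p3,p7}} {{p5,p7},{p2,p5,p7}}
  A123: {{p5,p7},{p2,p5,p7}} {{p2,p3,p7}} {{p3,p4,p6}}
  A124: {{p2,p7},{p5,p7},{p2,p3,p7},{p2,p5,p7}} {{p4,p6},{p3,p4,p6}} {{p4,p7}}
  A134: {{p5,p7},{p2,p5,p7}} {{p2,p3,p7}} {{p3,p4,p6}}
  A234: {{p3,p6},{p3,p4,p6}} {{p3,p7},{p2,p3,p7}} {{p5,p7},{p2,p5,p7}}
  A1234: {{p5,p7},{p2,p5,p7}} {{p2,p3,p7}} {{p3,p4,p6}}
C dims 7,17,12,3; δ0: rk 6, SNF 1^6; δ1: rk 9, SNF 1^9; δ2: rk 3, SNF 1^3
Ȟ^0: (7−6)−0=1 ⇒ Z
Ȟ^1: (17−9)−6=2 ⇒ Z^2
Ȟ^2: (12−3)−9=0 ⇒ 0


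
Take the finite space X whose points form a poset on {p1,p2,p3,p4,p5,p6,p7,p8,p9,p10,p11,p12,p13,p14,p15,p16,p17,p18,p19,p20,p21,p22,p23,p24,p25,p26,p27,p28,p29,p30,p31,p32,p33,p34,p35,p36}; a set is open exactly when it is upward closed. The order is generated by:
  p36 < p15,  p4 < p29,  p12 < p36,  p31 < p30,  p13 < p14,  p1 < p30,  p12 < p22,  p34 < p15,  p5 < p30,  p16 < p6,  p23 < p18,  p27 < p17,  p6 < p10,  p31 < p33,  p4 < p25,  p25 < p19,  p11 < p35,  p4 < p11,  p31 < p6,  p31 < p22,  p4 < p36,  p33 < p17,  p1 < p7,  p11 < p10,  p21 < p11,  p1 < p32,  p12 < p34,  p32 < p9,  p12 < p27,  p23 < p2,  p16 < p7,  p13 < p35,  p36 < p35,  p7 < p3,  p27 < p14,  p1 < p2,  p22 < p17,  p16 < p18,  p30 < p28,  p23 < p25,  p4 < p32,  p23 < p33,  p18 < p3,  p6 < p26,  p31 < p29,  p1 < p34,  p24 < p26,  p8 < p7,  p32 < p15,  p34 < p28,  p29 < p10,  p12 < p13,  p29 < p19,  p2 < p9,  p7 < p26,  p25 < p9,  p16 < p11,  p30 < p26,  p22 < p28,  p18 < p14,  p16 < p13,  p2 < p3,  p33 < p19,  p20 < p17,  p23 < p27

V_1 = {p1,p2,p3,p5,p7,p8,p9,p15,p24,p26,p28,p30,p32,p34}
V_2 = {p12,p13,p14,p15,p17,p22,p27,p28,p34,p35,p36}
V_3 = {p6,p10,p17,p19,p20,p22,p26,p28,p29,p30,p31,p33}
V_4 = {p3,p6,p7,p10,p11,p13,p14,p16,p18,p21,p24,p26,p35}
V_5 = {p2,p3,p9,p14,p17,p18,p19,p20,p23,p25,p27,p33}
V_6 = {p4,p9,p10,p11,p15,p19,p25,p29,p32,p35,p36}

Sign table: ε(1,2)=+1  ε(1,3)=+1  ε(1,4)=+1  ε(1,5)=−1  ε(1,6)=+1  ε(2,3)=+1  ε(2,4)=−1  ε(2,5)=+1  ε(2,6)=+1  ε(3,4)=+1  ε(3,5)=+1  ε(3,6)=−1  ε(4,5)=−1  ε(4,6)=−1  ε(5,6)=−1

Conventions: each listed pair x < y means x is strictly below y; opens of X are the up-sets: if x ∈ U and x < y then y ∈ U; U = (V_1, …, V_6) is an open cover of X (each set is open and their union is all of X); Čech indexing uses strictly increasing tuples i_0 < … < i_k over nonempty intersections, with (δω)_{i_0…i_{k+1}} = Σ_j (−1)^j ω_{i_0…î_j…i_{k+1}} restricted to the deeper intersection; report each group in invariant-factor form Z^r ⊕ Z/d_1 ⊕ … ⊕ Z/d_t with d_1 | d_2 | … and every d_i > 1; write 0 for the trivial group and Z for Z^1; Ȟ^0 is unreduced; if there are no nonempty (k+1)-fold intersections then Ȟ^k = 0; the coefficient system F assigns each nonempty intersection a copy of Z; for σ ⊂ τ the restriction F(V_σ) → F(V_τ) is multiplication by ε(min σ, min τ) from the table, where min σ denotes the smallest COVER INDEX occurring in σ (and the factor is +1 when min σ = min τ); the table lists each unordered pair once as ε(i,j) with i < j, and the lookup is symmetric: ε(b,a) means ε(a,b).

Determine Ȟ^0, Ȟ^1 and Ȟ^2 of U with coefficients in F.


nerve simplices:
  V12={p15,p28,p34} V13={p26,p28,p30} V14={p3,p7,p24,p26} V15={p2,p3,p9} V16={p9,p15,p32} V23={p17,p22,p28} V24={p13,p14,p35} V25={p14,p17,p27} V26={p15,p35,p36} V34={p6,p10,p26} V35={p17,p19,p20,p33} V36={p10,p19,p29} V45={p3,p14,p18} V46={p10,p11,p35} V56={p9,p19,p25}
  V123={p28} V126={p15} V134={p26} V145={p3} V156={p9} V235={p17} V245={p14} V246={p35} V346={p10} V356={p19}
C dims 6,15,10; δ0: rk 6, SNF 1^5·2; δ1: rk 9, SNF 1^9
degree 0: 6−6−0 = 0 → Ȟ^0 ≅ 0
degree 1: 15−9−6 = 0 plus torsion [2] → Ȟ^1 ≅ Z/2
degree 2: 10−0−9 = 1 → Ȟ^2 ≅ Z

Ȟ^0 ≅ 0, Ȟ^1 ≅ Z/2 and Ȟ^2 ≅ Z


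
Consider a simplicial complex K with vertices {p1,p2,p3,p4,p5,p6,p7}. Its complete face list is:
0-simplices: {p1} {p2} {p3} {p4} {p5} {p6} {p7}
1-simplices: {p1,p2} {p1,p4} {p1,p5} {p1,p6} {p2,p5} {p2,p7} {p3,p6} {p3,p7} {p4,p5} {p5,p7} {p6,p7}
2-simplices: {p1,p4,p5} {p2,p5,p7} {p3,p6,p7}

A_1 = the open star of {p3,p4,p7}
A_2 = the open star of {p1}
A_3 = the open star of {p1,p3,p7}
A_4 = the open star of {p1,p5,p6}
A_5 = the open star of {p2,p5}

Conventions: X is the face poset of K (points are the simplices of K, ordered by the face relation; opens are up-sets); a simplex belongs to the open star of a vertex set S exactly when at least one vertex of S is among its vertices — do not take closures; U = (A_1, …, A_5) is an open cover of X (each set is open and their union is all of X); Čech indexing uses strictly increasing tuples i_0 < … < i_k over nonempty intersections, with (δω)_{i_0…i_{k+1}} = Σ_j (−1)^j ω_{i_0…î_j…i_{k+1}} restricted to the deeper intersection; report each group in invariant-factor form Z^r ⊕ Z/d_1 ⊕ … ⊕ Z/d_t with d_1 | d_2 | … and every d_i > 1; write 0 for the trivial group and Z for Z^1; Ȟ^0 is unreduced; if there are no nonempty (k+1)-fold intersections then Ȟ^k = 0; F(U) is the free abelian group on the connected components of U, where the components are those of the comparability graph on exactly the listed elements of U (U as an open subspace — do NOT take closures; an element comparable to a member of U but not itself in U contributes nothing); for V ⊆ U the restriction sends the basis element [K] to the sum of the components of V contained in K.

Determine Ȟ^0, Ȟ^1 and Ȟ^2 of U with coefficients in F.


intersection data:
  A1={{p3},{p4},{p7},{p1,p4},{p2,p7},{p3,p6},{p3,p7},{p4,p5},{p5,p7},{p6,p7},{p1,p4,p5},{p2,p5,p7},{p3,p6,p7}} A2={{p1},{p1,p2},{p1,p4},{p1,p5},{p1,p6},{p1,p4,p5}} A3={{p1},{p3},{p7},{p1,p2},{p1,p4},{p1,p5},{p1,p6},{p2,p7},{p3,p6},{p3,p7},{p5,p7},{p6,p7},{p1,p4,p5},{p2,p5,p7},{p3,p6,p7}} A4={{p1},{p5},{p6},{p1,p2},{p1,p4},{p1,p5},{p1,p6},{p2,p5},{p3,p6},{p4,p5},{p5,p7},{p6,p7},{p1,p4,p5},{p2,p5,p7},{p3,p6,p7}} A5={{p2},{p5},{p1,p2},{p1,p5},{p2,p5},{p2,p7},{p4,p5},{p5,p7},{p1,p4,p5},{p2,p5,p7}}
  A12={{p1,p4},{p1,p4,p5}} A13={{p3},{p7},{p1,p4},{p2,p7},{p3,p6},{p3,p7},{p5,p7},{p6,p7},{p1,p4,p5},{p2,p5,p7},{p3,p6,p7}} A14={{p1,p4},{p3,p6},{p4,p5},{p5,p7},{p6,p7},{p1,p4,p5},{p2,p5,p7},{p3,p6,p7}} A15={{p2,p7},{p4,p5},{p5,p7},{p1,p4,p5},{p2,p5,p7}} A23={{p1},{p1,p2},{p1,p4},{p1,p5},{p1,p6},{p1,p4,p5}} A24={{p1},{p1,p2},{p1,p4},{p1,p5},{p1,p6},{p1,p4,p5}} A25={{p1,p2},{p1,p5},{p1,p4,p5}} A34={{p1},{p1,p2},{p1,p4},{p1,p5},{p1,p6},{p3,p6},{p5,p7},{p6,p7},{p1,p4,p5},{p2,p5,p7},{p3,p6,p7}} A35={{p1,p2},{p1,p5},{p2,p7},{p5,p7},{p1,p4,p5},{p2,p5,p7}} A45={{p5},{p1,p2},{p1,p5},{p2,p5},{p4,p5},{p5,p7},{p1,p4,p5},{p2,p5,p7}}
  A123={{p1,p4},{p1,p4,p5}} A124={{p1,p4},{p1,p4,p5}} A125={{p1,p4,p5}} A134={{p1,p4},{p3,p6},{p5,p7},{p6,p7},{p1,p4,p5},{p2,p5,p7},{p3,p6,p7}} A135={{p2,p7},{p5,p7},{p1,p4,p5},{p2,p5,p7}} A145={{p4,p5},{p5,p7},{p1,p4,p5},{p2,p5,p7}} A234={{p1},{p1,p2},{p1,p4},{p1,p5},{p1,p6},{p1,p4,p5}} A235={{p1,p2},{p1,p5},{p1,p4,p5}} A245={{p1,p2},{p1,p5},{p1,p4,p5}} A345={{p1,p2},{p1,p5},{p5,p7},{p1,p4,p5},{p2,p5,p7}}
  A1234={{p1,p4},{p1,p4,p5}} A1235={{p1,p4,p5}} A1245={{p1,p4,p5}} A1345={{p5,p7},{p1,p4,p5},{p2,p5,p7}} A2345={{p1,p2},{p1,p5},{p1,p4,p5}}
  A12345={{p1,p4,p5}}
components per intersection:
  A1: {{p3},{p7},{p2,p7},{p3,p6},{p3,p7},{p5,p7},{p6,p7},{p2,p5,p7},{p3,p6,p7}} {{p4},{p1,p4},{p4,p5},{p1,p4,p5}}
  A2: {{p1},{p1,p2},{p1,p4},{p1,p5},{p1,p6},{p1,p4,p5}}
  A3: {{p1},{p1,p2},{p1,p4},{p1,p5},{p1,p6},{p1,p4,p5}} {{p3},{p7},{p2,p7},{p3,p6},{p3,p7},{p5,p7},{p6,p7},{p2,p5,p7},{p3,p6,p7}}
  A4: {{p1},{p5},{p6},{p1,p2},{p1,p4},{p1,p5},{p1,p6},{p2,p5},{p3,p6},{p4,p5},{p5,p7},{p6,p7},{p1,p4,p5},{p2,p5,p7},{p3,p6,p7}}
  A5: {{p2},{p5},{p1,p2},{p1,p5},{p2,p5},{p2,p7},{p4,p5},{p5,p7},{p1,p4,p5},{p2,p5,p7}}
  A12: {{p1,p4},{p1,p4,p5}}
  A13: {{p3},{p7},{p2,p7},{p3,p6},{p3,p7},{p5,p7},{p6,p7},{p2,p5,p7},{p3,p6,p7}} {{p1,p4},{p1,p4,p5}}
  A14: {{p1,p4},{p4,p5},{p1,p4,p5}} {{p3,p6},{p6,p7},{p3,p6,p7}} {{p5,p7},{p2,p5,p7}}
  A15: {{p2,p7},{p5,p7},{p2,p5,p7}} {{p4,p5},{p1,p4,p5}}
  A23: {{p1},{p1,p2},{p1,p4},{p1,p5},{p1,p6},{p1,p4,p5}}
  A24: {{p1},{p1,p2},{p1,p4},{p1,p5},{p1,p6},{p1,p4,p5}}
  A25: {{p1,p2}} {{p1,p5},{p1,p4,p5}}
  A34: {{p1},{p1,p2},{p1,p4},{p1,p5},{p1,p6},{p1,p4,p5}} {{p3,p6},{p6,p7},{p3,p6,p7}} {{p5,p7},{p2,p5,p7}}
  A35: {{p1,p2}} {{p1,p5},{p1,p4,p5}} {{p2,p7},{p5,p7},{p2,p5,p7}}
  A45: {{p5},{p1,p5},{p2,p5},{p4,p5},{p5,p7},{p1,p4,p5},{p2,p5,p7}} {{p1,p2}}
  A123: {{p1,p4},{p1,p4,p5}}
  A124: {{p1,p4},{p1,p4,p5}}
  A125: {{p1,p4,p5}}
  A134: {{p1,p4},{p1,p4,p5}} {{p3,p6},{p6,p7},{p3,p6,p7}} {{p5,p7},{p2,p5,p7}}
  A135: {{p2,p7},{p5,p7},{p2,p5,p7}} {{p1,p4,p5}}
  A145: {{p4,p5},{p1,p4,p5}} {{p5,p7},{p2,p5,p7}}
  A234: {{p1},{p1,p2},{p1,p4},{p1,p5},{p1,p6},{p1,p4,p5}}
  A235: {{p1,p2}} {{p1,p5},{p1,p4,p5}}
  A245: {{p1,p2}} {{p1,p5},{p1,p4,p5}}
  A345: {{p1,p2}} {{p1,p5},{p1,p4,p5}} {{p5,p7},{p2,p5,p7}}
  A1234: {{p1,p4},{p1,p4,p5}}
  A1235: {{p1,p4,p5}}
  A1245: {{p1,p4,p5}}
  A1345: {{p5,p7},{p2,p5,p7}} {{p1,p4,p5}}
  A2345: {{p1,p2}} {{p1,p5},{p1,p4,p5}}
  A12345: {{p1,p4,p5}}
C dims 7,20,18,7; δ0: rk 6, SNF 1^6; δ1: rk 12, SNF 1^12; δ2: rk 6, SNF 1^6
Ȟ^0 = (7 − 6) − 0 = 1, so Ȟ^0 ≅ Z
Ȟ^1 = (20 − 12) − 6 = 2, so Ȟ^1 ≅ Z^2
Ȟ^2 = (18 − 6) − 12 = 0, so Ȟ^2 ≅ 0

Ȟ^0 = Z, Ȟ^1 = Z^2, Ȟ^2 = 0


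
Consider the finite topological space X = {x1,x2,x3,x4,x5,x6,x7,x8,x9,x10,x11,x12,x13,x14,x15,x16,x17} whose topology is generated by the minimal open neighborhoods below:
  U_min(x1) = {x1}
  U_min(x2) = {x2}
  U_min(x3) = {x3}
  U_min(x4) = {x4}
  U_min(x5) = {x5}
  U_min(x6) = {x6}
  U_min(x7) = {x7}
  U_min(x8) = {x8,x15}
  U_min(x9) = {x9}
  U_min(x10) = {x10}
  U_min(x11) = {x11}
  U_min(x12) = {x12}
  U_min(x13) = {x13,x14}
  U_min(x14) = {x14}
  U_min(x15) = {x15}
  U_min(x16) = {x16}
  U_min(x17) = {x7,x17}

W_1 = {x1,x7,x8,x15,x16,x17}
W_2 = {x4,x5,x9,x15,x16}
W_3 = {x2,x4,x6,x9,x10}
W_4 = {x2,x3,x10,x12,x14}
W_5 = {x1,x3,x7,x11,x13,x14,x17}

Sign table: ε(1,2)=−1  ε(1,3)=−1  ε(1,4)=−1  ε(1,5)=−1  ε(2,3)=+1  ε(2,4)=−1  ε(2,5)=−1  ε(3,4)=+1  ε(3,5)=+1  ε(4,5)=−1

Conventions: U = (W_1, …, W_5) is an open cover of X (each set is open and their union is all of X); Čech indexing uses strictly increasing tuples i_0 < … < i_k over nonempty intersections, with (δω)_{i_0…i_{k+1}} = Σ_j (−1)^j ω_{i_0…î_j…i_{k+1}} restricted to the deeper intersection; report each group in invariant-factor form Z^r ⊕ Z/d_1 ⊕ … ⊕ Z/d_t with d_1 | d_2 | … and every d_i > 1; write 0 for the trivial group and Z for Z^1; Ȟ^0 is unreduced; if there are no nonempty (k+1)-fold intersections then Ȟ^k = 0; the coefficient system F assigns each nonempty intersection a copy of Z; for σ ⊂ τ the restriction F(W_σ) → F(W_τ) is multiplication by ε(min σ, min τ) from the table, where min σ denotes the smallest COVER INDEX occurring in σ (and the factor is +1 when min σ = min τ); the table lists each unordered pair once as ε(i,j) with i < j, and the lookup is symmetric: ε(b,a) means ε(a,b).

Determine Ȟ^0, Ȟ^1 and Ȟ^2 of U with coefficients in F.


nerve simplices:
  W12={x15,x16} W15={x1,x7,x17} W23={x4,x9} W34={x2,x10} W45={x3,x14}
C dims 5,5; δ0: rk 5, SNF 1^4·2
degree 0: 5−5−0 = 0 → Ȟ^0 ≅ 0
degree 1: 5−0−5 = 0 plus torsion [2] → Ȟ^1 ≅ Z/2
degree 2: 0−0−0 = 0 → Ȟ^2 ≅ 0

Ȟ^0 ≅ 0,  Ȟ^1 ≅ Z/2,  Ȟ^2 ≅ 0


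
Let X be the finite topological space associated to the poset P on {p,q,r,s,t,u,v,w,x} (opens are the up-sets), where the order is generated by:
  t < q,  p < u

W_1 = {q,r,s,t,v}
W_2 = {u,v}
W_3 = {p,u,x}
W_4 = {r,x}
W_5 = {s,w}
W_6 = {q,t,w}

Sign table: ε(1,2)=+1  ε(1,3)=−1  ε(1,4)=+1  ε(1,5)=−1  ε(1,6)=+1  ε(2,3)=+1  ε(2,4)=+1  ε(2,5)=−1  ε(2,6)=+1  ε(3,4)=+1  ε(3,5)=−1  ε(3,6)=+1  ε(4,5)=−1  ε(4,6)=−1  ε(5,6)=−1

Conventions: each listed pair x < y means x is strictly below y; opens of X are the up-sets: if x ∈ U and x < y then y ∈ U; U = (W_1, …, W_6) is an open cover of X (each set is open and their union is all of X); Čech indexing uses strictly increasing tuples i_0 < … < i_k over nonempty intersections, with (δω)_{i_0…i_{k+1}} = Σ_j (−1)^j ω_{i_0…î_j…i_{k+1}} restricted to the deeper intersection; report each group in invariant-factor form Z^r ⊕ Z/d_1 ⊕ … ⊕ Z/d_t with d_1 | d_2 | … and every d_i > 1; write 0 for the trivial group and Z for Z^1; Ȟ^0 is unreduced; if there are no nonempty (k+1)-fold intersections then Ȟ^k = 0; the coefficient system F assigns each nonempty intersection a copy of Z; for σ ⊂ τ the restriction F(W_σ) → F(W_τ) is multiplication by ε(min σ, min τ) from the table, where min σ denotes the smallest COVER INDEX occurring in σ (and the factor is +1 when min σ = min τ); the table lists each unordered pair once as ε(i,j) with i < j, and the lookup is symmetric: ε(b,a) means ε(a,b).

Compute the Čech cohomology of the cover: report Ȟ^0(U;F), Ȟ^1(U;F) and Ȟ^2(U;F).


Ȟ^0 ≅ Z, Ȟ^1 ≅ Z^2 and Ȟ^2 ≅ 0

nerve simplices:
  W12={v} W14={r} W15={s} W16={q,t} W23={u} W34={x} W56={w}
C dims 6,7; δ0: rk 5, SNF 1^5
degree 0: 6−5−0 = 1 → Ȟ^0 ≅ Z
degree 1: 7−0−5 = 2 → Ȟ^1 ≅ Z^2
degree 2: 0−0−0 = 0 → Ȟ^2 ≅ 0
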